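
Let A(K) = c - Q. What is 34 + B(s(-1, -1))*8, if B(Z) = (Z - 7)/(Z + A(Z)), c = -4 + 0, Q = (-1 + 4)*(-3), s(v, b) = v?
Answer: 18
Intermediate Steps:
Q = -9 (Q = 3*(-3) = -9)
c = -4
A(K) = 5 (A(K) = -4 - 1*(-9) = -4 + 9 = 5)
B(Z) = (-7 + Z)/(5 + Z) (B(Z) = (Z - 7)/(Z + 5) = (-7 + Z)/(5 + Z))
34 + B(s(-1, -1))*8 = 34 + ((-7 - 1)/(5 - 1))*8 = 34 + (-8/4)*8 = 34 + ((¼)*(-8))*8 = 34 - 2*8 = 34 - 16 = 18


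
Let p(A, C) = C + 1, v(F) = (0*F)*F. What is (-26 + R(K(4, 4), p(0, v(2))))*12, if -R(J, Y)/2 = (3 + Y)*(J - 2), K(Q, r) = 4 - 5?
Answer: -24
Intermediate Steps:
K(Q, r) = -1
v(F) = 0 (v(F) = 0*F = 0)
p(A, C) = 1 + C
R(J, Y) = -2*(-2 + J)*(3 + Y) (R(J, Y) = -2*(3 + Y)*(J - 2) = -2*(3 + Y)*(-2 + J) = -2*(-2 + J)*(3 + Y))
(-26 + R(K(4, 4), p(0, v(2))))*12 = (-26 + (12 - 6*(-1) + 4*(1 + 0) - 2*(-1)*(1 + 0)))*12 = (-26 + (12 + 6 + 4*1 - 2*(-1)*1))*12 = (-26 + (12 + 6 + 4 + 2))*12 = (-26 + 24)*12 = -2*12 = -24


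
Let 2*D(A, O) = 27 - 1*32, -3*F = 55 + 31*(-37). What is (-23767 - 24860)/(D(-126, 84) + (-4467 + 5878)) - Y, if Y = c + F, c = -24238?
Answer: 7461756/313 ≈ 23839.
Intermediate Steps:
F = 364 (F = -(55 + 31*(-37))/3 = -(55 - 1147)/3 = -1/3*(-1092) = 364)
Y = -23874 (Y = -24238 + 364 = -23874)
D(A, O) = -5/2 (D(A, O) = (27 - 1*32)/2 = (27 - 32)/2 = (1/2)*(-5) = -5/2)
(-23767 - 24860)/(D(-126, 84) + (-4467 + 5878)) - Y = (-23767 - 24860)/(-5/2 + (-4467 + 5878)) - 1*(-23874) = -48627/(-5/2 + 1411) + 23874 = -48627/2817/2 + 23874 = -48627*2/2817 + 23874 = -10806/313 + 23874 = 7461756/313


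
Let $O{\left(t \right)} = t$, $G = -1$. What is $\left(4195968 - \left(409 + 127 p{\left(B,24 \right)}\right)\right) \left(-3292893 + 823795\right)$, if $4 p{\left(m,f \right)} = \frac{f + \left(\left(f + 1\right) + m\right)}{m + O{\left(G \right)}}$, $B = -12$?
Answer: $- \frac{269346205876083}{26} \approx -1.0359 \cdot 10^{13}$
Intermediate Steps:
$p{\left(m,f \right)} = \frac{1 + m + 2 f}{4 \left(-1 + m\right)}$ ($p{\left(m,f \right)} = \frac{\left(f + \left(\left(f + 1\right) + m\right)\right) \frac{1}{m - 1}}{4} = \frac{\left(f + \left(\left(1 + f\right) + m\right)\right) \frac{1}{-1 + m}}{4} = \frac{\left(f + \left(1 + f + m\right)\right) \frac{1}{-1 + m}}{4} = \frac{\left(1 + m + 2 f\right) \frac{1}{-1 + m}}{4} = \frac{\frac{1}{-1 + m} \left(1 + m + 2 f\right)}{4} = \frac{1 + m + 2 f}{4 \left(-1 + m\right)}$)
$\left(4195968 - \left(409 + 127 p{\left(B,24 \right)}\right)\right) \left(-3292893 + 823795\right) = \left(4195968 - \left(409 + 127 \frac{1 - 12 + 2 \cdot 24}{4 \left(-1 - 12\right)}\right)\right) \left(-3292893 + 823795\right) = \left(4195968 - \left(409 + 127 \frac{1 - 12 + 48}{4 \left(-13\right)}\right)\right) \left(-2469098\right) = \left(4195968 - \left(409 + 127 \cdot \frac{1}{4} \left(- \frac{1}{13}\right) 37\right)\right) \left(-2469098\right) = \left(4195968 - \frac{16569}{52}\right) \left(-2469098\right) = \frac{218173767}{52} \left(-2469098\right) = - \frac{269346205876083}{26}$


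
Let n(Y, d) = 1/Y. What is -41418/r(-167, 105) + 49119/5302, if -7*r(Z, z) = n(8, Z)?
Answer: 12297550335/5302 ≈ 2.3194e+6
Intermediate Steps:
r(Z, z) = -1/56 (r(Z, z) = -1/7/8 = -1/7*1/8 = -1/56)
-41418/r(-167, 105) + 49119/5302 = -41418/(-1/56) + 49119/5302 = -41418*(-56) + 49119*(1/5302) = 2319408 + 49119/5302 = 12297550335/5302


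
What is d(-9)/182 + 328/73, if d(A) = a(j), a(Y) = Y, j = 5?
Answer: 60061/13286 ≈ 4.5206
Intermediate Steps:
d(A) = 5
d(-9)/182 + 328/73 = 5/182 + 328/73 = 60061/13286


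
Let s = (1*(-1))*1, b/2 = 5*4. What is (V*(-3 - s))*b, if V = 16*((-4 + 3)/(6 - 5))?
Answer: 1280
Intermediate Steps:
V = -16 (V = 16*(-1/1) = 16*(-1*1) = 16*(-1) = -16)
b = 40 (b = 2*(5*4) = 2*20 = 40)
s = -1 (s = -1*1 = -1)
(V*(-3 - s))*b = -16*(-3 - 1*(-1))*40 = -16*(-3 + 1)*40 = -16*(-2)*40 = 32*40 = 1280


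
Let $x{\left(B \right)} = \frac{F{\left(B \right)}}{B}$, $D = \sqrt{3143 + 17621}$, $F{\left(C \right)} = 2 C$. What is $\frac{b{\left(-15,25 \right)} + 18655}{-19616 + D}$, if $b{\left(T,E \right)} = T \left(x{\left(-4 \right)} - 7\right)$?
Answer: $- \frac{91851920}{96191673} - \frac{9365 \sqrt{5191}}{96191673} \approx -0.9619$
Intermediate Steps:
$D = 2 \sqrt{5191}$ ($D = \sqrt{20764} = 2 \sqrt{5191} \approx 144.1$)
$x{\left(B \right)} = 2$ ($x{\left(B \right)} = \frac{2 B}{B} = 2$)
$b{\left(T,E \right)} = - 5 T$ ($b{\left(T,E \right)} = T \left(2 - 7\right) = T \left(-5\right) = - 5 T$)
$\frac{b{\left(-15,25 \right)} + 18655}{-19616 + D} = \frac{\left(-5\right) \left(-15\right) + 18655}{-19616 + 2 \sqrt{5191}} = \frac{75 + 18655}{-19616 + 2 \sqrt{5191}} = \frac{18730}{-19616 + 2 \sqrt{5191}}$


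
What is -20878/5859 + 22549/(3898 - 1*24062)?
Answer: -553098583/118140876 ≈ -4.6817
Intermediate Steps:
-20878/5859 + 22549/(3898 - 1*24062) = -20878*1/5859 + 22549/(3898 - 24062) = -20878/5859 + 22549/(-20164) = -20878/5859 + 22549*(-1/20164) = -20878/5859 - 22549/20164 = -553098583/118140876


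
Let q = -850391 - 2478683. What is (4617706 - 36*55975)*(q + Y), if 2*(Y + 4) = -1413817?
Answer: -10504082680819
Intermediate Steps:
q = -3329074
Y = -1413825/2 (Y = -4 + (½)*(-1413817) = -4 - 1413817/2 = -1413825/2 ≈ -7.0691e+5)
(4617706 - 36*55975)*(q + Y) = (4617706 - 36*55975)*(-3329074 - 1413825/2) = (4617706 - 2015100)*(-8071973/2) = 2602606*(-8071973/2) = -10504082680819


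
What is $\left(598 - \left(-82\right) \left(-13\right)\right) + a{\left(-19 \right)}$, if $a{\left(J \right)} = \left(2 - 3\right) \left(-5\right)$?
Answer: $-463$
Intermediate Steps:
$a{\left(J \right)} = 5$ ($a{\left(J \right)} = \left(-1\right) \left(-5\right) = 5$)
$\left(598 - \left(-82\right) \left(-13\right)\right) + a{\left(-19 \right)} = \left(598 - \left(-82\right) \left(-13\right)\right) + 5 = \left(598 - 1066\right) + 5 = -468 + 5 = -463$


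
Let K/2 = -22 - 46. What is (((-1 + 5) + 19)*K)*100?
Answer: -312800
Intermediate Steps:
K = -136 (K = 2*(-22 - 46) = 2*(-68) = -136)
(((-1 + 5) + 19)*K)*100 = (((-1 + 5) + 19)*(-136))*100 = ((4 + 19)*(-136))*100 = (23*(-136))*100 = -3128*100 = -312800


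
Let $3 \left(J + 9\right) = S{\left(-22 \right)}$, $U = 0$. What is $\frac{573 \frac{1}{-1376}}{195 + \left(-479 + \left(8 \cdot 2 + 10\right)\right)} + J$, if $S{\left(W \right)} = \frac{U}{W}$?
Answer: $- \frac{1064833}{118336} \approx -8.9984$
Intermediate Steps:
$S{\left(W \right)} = 0$ ($S{\left(W \right)} = \frac{0}{W} = 0$)
$J = -9$ ($J = -9 + \frac{1}{3} \cdot 0 = -9 + 0 = -9$)
$\frac{573 \frac{1}{-1376}}{195 + \left(-479 + \left(8 \cdot 2 + 10\right)\right)} + J = \frac{573 \frac{1}{-1376}}{195 + \left(-479 + \left(8 \cdot 2 + 10\right)\right)} - 9 = \frac{573 \left(- \frac{1}{1376}\right)}{195 + \left(-479 + \left(16 + 10\right)\right)} - 9 = - \frac{573}{1376 \left(195 + \left(-479 + 26\right)\right)} - 9 = - \frac{573}{1376 \left(195 - 453\right)} - 9 = - \frac{573}{1376 \left(-258\right)} - 9 = \left(- \frac{573}{1376}\right) \left(- \frac{1}{258}\right) - 9 = \frac{191}{118336} - 9 = - \frac{1064833}{118336}$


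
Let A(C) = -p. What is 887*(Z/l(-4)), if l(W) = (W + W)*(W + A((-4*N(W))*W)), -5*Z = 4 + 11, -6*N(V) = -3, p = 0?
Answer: -2661/32 ≈ -83.156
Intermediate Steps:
N(V) = ½ (N(V) = -⅙*(-3) = ½)
A(C) = 0 (A(C) = -1*0 = 0)
Z = -3 (Z = -(4 + 11)/5 = -⅕*15 = -3)
l(W) = 2*W² (l(W) = (W + W)*(W + 0) = (2*W)*W = 2*W²)
887*(Z/l(-4)) = 887*(-3/(2*(-4)²)) = 887*(-3/(2*16)) = 887*(-3/32) = -2661/32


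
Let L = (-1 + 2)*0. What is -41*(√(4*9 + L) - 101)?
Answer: 3895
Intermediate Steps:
L = 0 (L = 1*0 = 0)
-41*(√(4*9 + L) - 101) = -41*(√(4*9 + 0) - 101) = -41*(√(36 + 0) - 101) = -41*(√36 - 101) = -41*(6 - 101) = -41*(-95) = 3895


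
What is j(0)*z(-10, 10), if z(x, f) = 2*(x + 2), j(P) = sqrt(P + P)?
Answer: 0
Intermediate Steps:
j(P) = sqrt(2)*sqrt(P) (j(P) = sqrt(2*P) = sqrt(2)*sqrt(P))
z(x, f) = 4 + 2*x (z(x, f) = 2*(2 + x) = 4 + 2*x)
j(0)*z(-10, 10) = (sqrt(2)*sqrt(0))*(4 + 2*(-10)) = (sqrt(2)*0)*(4 - 20) = 0*(-16) = 0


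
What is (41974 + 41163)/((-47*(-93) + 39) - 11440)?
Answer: -83137/7030 ≈ -11.826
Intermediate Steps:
(41974 + 41163)/((-47*(-93) + 39) - 11440) = 83137/((4371 + 39) - 11440) = 83137/(4410 - 11440) = 83137/(-7030) = 83137*(-1/7030) = -83137/7030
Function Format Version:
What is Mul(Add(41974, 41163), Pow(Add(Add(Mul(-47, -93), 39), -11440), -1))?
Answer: Rational(-83137, 7030) ≈ -11.826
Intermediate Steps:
Mul(Add(41974, 41163), Pow(Add(Add(Mul(-47, -93), 39), -11440), -1)) = Mul(83137, Pow(Add(Add(4371, 39), -11440), -1)) = Mul(83137, Pow(Add(4410, -11440), -1)) = Mul(83137, Pow(-7030, -1)) = Mul(83137, Rational(-1, 7030)) = Rational(-83137, 7030)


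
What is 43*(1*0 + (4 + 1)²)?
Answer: 1075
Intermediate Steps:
43*(1*0 + (4 + 1)²) = 43*(0 + 5²) = 43*(0 + 25) = 43*25 = 1075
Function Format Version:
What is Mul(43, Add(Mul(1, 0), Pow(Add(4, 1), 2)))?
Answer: 1075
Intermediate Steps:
Mul(43, Add(Mul(1, 0), Pow(Add(4, 1), 2))) = Mul(43, Add(0, Pow(5, 2))) = Mul(43, Add(0, 25)) = Mul(43, 25) = 1075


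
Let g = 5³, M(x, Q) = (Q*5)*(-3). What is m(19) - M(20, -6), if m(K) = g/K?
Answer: -1585/19 ≈ -83.421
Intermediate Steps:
M(x, Q) = -15*Q (M(x, Q) = (5*Q)*(-3) = -15*Q)
g = 125
m(K) = 125/K
m(19) - M(20, -6) = 125/19 - (-15)*(-6) = 125*(1/19) - 1*90 = 125/19 - 90 = -1585/19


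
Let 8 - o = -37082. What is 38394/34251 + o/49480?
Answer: 105670157/56491316 ≈ 1.8706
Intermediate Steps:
o = 37090 (o = 8 - 1*(-37082) = 8 + 37082 = 37090)
38394/34251 + o/49480 = 38394/34251 + 37090/49480 = 38394*(1/34251) + 37090*(1/49480) = 12798/11417 + 3709/4948 = 105670157/56491316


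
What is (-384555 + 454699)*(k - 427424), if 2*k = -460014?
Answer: -46114840064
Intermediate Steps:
k = -230007 (k = (½)*(-460014) = -230007)
(-384555 + 454699)*(k - 427424) = (-384555 + 454699)*(-230007 - 427424) = 70144*(-657431) = -46114840064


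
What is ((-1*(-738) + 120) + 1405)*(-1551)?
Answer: -3509913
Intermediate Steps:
((-1*(-738) + 120) + 1405)*(-1551) = ((738 + 120) + 1405)*(-1551) = (858 + 1405)*(-1551) = 2263*(-1551) = -3509913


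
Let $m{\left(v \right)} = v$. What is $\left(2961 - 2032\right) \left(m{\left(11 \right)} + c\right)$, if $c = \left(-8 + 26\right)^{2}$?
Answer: $311215$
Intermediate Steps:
$c = 324$ ($c = 18^{2} = 324$)
$\left(2961 - 2032\right) \left(m{\left(11 \right)} + c\right) = \left(2961 - 2032\right) \left(11 + 324\right) = 929 \cdot 335 = 311215$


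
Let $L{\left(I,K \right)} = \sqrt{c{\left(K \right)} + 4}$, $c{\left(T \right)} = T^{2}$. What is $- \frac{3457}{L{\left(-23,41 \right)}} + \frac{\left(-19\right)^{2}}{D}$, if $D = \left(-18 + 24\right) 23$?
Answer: $\frac{361}{138} - \frac{3457 \sqrt{1685}}{1685} \approx -81.601$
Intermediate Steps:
$D = 138$ ($D = 6 \cdot 23 = 138$)
$L{\left(I,K \right)} = \sqrt{4 + K^{2}}$ ($L{\left(I,K \right)} = \sqrt{K^{2} + 4} = \sqrt{4 + K^{2}}$)
$- \frac{3457}{L{\left(-23,41 \right)}} + \frac{\left(-19\right)^{2}}{D} = - \frac{3457}{\sqrt{4 + 41^{2}}} + \frac{\left(-19\right)^{2}}{138} = - \frac{3457}{\sqrt{4 + 1681}} + 361 \cdot \frac{1}{138} = - \frac{3457}{\sqrt{1685}} + \frac{361}{138} = - 3457 \frac{\sqrt{1685}}{1685} + \frac{361}{138} = - \frac{3457 \sqrt{1685}}{1685} + \frac{361}{138} = \frac{361}{138} - \frac{3457 \sqrt{1685}}{1685}$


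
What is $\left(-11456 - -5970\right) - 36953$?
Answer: $-42439$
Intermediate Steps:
$\left(-11456 - -5970\right) - 36953 = \left(-11456 + 5970\right) - 36953 = -5486 - 36953 = -42439$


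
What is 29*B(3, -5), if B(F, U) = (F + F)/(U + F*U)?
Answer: -87/10 ≈ -8.7000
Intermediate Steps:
B(F, U) = 2*F/(U + F*U) (B(F, U) = (2*F)/(U + F*U) = 2*F/(U + F*U))
29*B(3, -5) = 29*(2*3/(-5*(1 + 3))) = 29*(2*3*(-⅕)/4) = 29*(2*3*(-⅕)*(¼)) = 29*(-3/10) = -87/10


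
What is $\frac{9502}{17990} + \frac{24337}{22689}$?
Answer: $\frac{326706754}{204087555} \approx 1.6008$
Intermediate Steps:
$\frac{9502}{17990} + \frac{24337}{22689} = 9502 \cdot \frac{1}{17990} + 24337 \cdot \frac{1}{22689} = \frac{4751}{8995} + \frac{24337}{22689} = \frac{326706754}{204087555}$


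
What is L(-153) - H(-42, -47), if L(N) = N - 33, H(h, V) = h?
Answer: -144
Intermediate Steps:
L(N) = -33 + N
L(-153) - H(-42, -47) = (-33 - 153) - 1*(-42) = -186 + 42 = -144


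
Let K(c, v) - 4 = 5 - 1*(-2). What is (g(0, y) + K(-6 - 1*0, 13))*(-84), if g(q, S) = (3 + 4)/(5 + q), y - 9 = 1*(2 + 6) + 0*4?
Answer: -5208/5 ≈ -1041.6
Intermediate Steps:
K(c, v) = 11 (K(c, v) = 4 + (5 - 1*(-2)) = 4 + (5 + 2) = 4 + 7 = 11)
y = 17 (y = 9 + (1*(2 + 6) + 0*4) = 9 + (1*8 + 0) = 9 + (8 + 0) = 9 + 8 = 17)
g(q, S) = 7/(5 + q)
(g(0, y) + K(-6 - 1*0, 13))*(-84) = (7/(5 + 0) + 11)*(-84) = (7/5 + 11)*(-84) = (62/5)*(-84) = -5208/5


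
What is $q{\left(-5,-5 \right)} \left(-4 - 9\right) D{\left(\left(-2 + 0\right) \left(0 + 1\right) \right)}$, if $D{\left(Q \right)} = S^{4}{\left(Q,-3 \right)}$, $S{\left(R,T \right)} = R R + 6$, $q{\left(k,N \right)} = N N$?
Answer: $-3250000$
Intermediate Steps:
$q{\left(k,N \right)} = N^{2}$
$S{\left(R,T \right)} = 6 + R^{2}$ ($S{\left(R,T \right)} = R^{2} + 6 = 6 + R^{2}$)
$D{\left(Q \right)} = \left(6 + Q^{2}\right)^{4}$
$q{\left(-5,-5 \right)} \left(-4 - 9\right) D{\left(\left(-2 + 0\right) \left(0 + 1\right) \right)} = \left(-5\right)^{2} \left(-4 - 9\right) \left(6 + \left(\left(-2 + 0\right) \left(0 + 1\right)\right)^{2}\right)^{4} = 25 \left(-4 - 9\right) \left(6 + \left(\left(-2\right) 1\right)^{2}\right)^{4} = 25 \left(-13\right) \left(6 + \left(-2\right)^{2}\right)^{4} = - 325 \left(6 + 4\right)^{4} = - 325 \cdot 10^{4} = \left(-325\right) 10000 = -3250000$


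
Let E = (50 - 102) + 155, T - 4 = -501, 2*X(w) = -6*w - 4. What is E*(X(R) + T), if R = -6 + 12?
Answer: -53251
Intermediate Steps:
R = 6
X(w) = -2 - 3*w (X(w) = (-6*w - 4)/2 = (-4 - 6*w)/2 = -2 - 3*w)
T = -497 (T = 4 - 501 = -497)
E = 103 (E = -52 + 155 = 103)
E*(X(R) + T) = 103*((-2 - 3*6) - 497) = 103*((-2 - 18) - 497) = 103*(-20 - 497) = 103*(-517) = -53251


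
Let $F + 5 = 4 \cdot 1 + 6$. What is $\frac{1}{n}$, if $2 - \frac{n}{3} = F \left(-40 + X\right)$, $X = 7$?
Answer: $\frac{1}{501} \approx 0.001996$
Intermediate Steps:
$F = 5$ ($F = -5 + \left(4 \cdot 1 + 6\right) = -5 + \left(4 + 6\right) = -5 + 10 = 5$)
$n = 501$ ($n = 6 - 3 \cdot 5 \left(-40 + 7\right) = 6 - 3 \cdot 5 \left(-33\right) = 6 - -495 = 6 + 495 = 501$)
$\frac{1}{n} = \frac{1}{501}$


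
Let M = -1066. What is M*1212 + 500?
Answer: -1291492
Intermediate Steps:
M*1212 + 500 = -1066*1212 + 500 = -1291992 + 500 = -1291492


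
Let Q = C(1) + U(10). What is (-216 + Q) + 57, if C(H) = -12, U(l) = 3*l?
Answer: -141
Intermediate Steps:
Q = 18 (Q = -12 + 3*10 = -12 + 30 = 18)
(-216 + Q) + 57 = (-216 + 18) + 57 = -198 + 57 = -141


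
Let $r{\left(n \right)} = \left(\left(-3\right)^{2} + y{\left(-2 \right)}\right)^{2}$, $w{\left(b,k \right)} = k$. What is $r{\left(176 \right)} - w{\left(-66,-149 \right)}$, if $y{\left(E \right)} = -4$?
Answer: $174$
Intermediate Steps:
$r{\left(n \right)} = 25$ ($r{\left(n \right)} = \left(\left(-3\right)^{2} - 4\right)^{2} = \left(9 - 4\right)^{2} = 5^{2} = 25$)
$r{\left(176 \right)} - w{\left(-66,-149 \right)} = 25 - -149 = 25 + 149 = 174$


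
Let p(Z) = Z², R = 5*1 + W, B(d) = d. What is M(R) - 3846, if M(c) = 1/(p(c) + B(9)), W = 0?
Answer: -130763/34 ≈ -3846.0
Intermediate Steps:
R = 5 (R = 5*1 + 0 = 5 + 0 = 5)
M(c) = 1/(9 + c²) (M(c) = 1/(c² + 9) = 1/(9 + c²))
M(R) - 3846 = 1/(9 + 5²) - 3846 = 1/(9 + 25) - 3846 = 1/34 - 3846 = -130763/34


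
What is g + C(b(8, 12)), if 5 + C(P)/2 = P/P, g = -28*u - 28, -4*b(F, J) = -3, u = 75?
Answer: -2136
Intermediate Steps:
b(F, J) = 3/4 (b(F, J) = -1/4*(-3) = 3/4)
g = -2128 (g = -28*75 - 28 = -2100 - 28 = -2128)
C(P) = -8 (C(P) = -10 + 2*(P/P) = -10 + 2*1 = -10 + 2 = -8)
g + C(b(8, 12)) = -2128 - 8 = -2136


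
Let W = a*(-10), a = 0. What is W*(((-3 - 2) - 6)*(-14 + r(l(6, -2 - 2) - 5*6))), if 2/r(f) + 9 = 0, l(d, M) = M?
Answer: 0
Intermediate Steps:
r(f) = -2/9 (r(f) = 2/(-9 + 0) = 2/(-9) = 2*(-1/9) = -2/9)
W = 0 (W = 0*(-10) = 0)
W*(((-3 - 2) - 6)*(-14 + r(l(6, -2 - 2) - 5*6))) = 0*(((-3 - 2) - 6)*(-14 - 2/9)) = 0*((-5 - 6)*(-128/9)) = 0*(-11*(-128/9)) = 0*(1408/9) = 0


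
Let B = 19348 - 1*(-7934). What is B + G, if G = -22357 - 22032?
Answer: -17107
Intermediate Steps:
B = 27282 (B = 19348 + 7934 = 27282)
G = -44389
B + G = 27282 - 44389 = -17107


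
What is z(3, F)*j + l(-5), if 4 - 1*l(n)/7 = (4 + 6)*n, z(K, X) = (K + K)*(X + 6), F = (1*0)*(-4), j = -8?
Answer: 90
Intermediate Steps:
F = 0 (F = 0*(-4) = 0)
z(K, X) = 2*K*(6 + X) (z(K, X) = (2*K)*(6 + X) = 2*K*(6 + X))
l(n) = 28 - 70*n (l(n) = 28 - 7*(4 + 6)*n = 28 - 70*n)
z(3, F)*j + l(-5) = (2*3*(6 + 0))*(-8) + (28 - 70*(-5)) = (2*3*6)*(-8) + (28 + 350) = 36*(-8) + 378 = -288 + 378 = 90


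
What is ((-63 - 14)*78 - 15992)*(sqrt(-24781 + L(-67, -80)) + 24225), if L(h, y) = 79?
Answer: -532901550 - 21998*I*sqrt(24702) ≈ -5.329e+8 - 3.4574e+6*I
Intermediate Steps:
((-63 - 14)*78 - 15992)*(sqrt(-24781 + L(-67, -80)) + 24225) = ((-63 - 14)*78 - 15992)*(sqrt(-24781 + 79) + 24225) = (-77*78 - 15992)*(sqrt(-24702) + 24225) = (-6006 - 15992)*(I*sqrt(24702) + 24225) = -21998*(24225 + I*sqrt(24702)) = -532901550 - 21998*I*sqrt(24702)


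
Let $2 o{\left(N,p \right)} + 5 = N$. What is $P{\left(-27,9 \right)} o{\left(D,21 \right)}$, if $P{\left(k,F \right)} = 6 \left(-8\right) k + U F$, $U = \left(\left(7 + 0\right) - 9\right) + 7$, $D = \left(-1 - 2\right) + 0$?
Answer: $-5364$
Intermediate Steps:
$D = -3$ ($D = -3 + 0 = -3$)
$o{\left(N,p \right)} = - \frac{5}{2} + \frac{N}{2}$
$U = 5$ ($U = \left(7 - 9\right) + 7 = -2 + 7 = 5$)
$P{\left(k,F \right)} = - 48 k + 5 F$ ($P{\left(k,F \right)} = 6 \left(-8\right) k + 5 F = - 48 k + 5 F$)
$P{\left(-27,9 \right)} o{\left(D,21 \right)} = \left(\left(-48\right) \left(-27\right) + 5 \cdot 9\right) \left(- \frac{5}{2} + \frac{1}{2} \left(-3\right)\right) = \left(1296 + 45\right) \left(- \frac{5}{2} - \frac{3}{2}\right) = 1341 \left(-4\right) = -5364$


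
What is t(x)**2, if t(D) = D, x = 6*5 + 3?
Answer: 1089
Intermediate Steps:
x = 33 (x = 30 + 3 = 33)
t(x)**2 = 33**2 = 1089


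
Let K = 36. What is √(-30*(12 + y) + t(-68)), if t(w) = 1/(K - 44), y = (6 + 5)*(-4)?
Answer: √15358/4 ≈ 30.982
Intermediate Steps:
y = -44 (y = 11*(-4) = -44)
t(w) = -⅛ (t(w) = 1/(36 - 44) = 1/(-8) = -⅛)
√(-30*(12 + y) + t(-68)) = √(-30*(12 - 44) - ⅛) = √(-30*(-32) - ⅛) = √(960 - ⅛) = √(7679/8) = √15358/4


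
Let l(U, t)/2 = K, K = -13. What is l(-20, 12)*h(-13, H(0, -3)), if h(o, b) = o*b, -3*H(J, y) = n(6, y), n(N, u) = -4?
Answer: 1352/3 ≈ 450.67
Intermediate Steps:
H(J, y) = 4/3 (H(J, y) = -⅓*(-4) = 4/3)
h(o, b) = b*o
l(U, t) = -26 (l(U, t) = 2*(-13) = -26)
l(-20, 12)*h(-13, H(0, -3)) = -104*(-13)/3 = -26*(-52/3) = 1352/3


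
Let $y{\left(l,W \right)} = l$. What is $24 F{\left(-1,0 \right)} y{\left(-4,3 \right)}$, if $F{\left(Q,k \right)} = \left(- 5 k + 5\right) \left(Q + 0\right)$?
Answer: $480$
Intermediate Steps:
$F{\left(Q,k \right)} = Q \left(5 - 5 k\right)$ ($F{\left(Q,k \right)} = \left(5 - 5 k\right) Q = Q \left(5 - 5 k\right)$)
$24 F{\left(-1,0 \right)} y{\left(-4,3 \right)} = 24 \cdot 5 \left(-1\right) \left(1 - 0\right) \left(-4\right) = 24 \cdot 5 \left(-1\right) \left(1 + 0\right) \left(-4\right) = 24 \cdot 5 \left(-1\right) 1 \left(-4\right) = 24 \left(-5\right) \left(-4\right) = \left(-120\right) \left(-4\right) = 480$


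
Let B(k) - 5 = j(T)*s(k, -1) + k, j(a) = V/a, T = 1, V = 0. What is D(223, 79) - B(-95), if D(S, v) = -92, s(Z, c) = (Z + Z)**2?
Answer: -2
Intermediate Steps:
j(a) = 0 (j(a) = 0/a = 0)
s(Z, c) = 4*Z**2 (s(Z, c) = (2*Z)**2 = 4*Z**2)
B(k) = 5 + k (B(k) = 5 + (0*(4*k**2) + k) = 5 + (0 + k) = 5 + k)
D(223, 79) - B(-95) = -92 - (5 - 95) = -92 - 1*(-90) = -92 + 90 = -2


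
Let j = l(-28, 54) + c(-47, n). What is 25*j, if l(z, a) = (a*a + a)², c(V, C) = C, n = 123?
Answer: 220525575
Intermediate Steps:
l(z, a) = (a + a²)² (l(z, a) = (a² + a)² = (a + a²)²)
j = 8821023 (j = 54²*(1 + 54)² + 123 = 2916*55² + 123 = 2916*3025 + 123 = 8820900 + 123 = 8821023)
25*j = 25*8821023 = 220525575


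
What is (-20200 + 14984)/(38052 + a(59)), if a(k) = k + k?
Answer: -2608/19085 ≈ -0.13665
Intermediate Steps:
a(k) = 2*k
(-20200 + 14984)/(38052 + a(59)) = (-20200 + 14984)/(38052 + 2*59) = -5216/(38052 + 118) = -5216/38170 = -5216*1/38170 = -2608/19085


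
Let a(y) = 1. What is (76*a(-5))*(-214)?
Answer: -16264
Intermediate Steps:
(76*a(-5))*(-214) = (76*1)*(-214) = 76*(-214) = -16264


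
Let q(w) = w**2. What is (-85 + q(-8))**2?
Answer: 441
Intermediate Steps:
(-85 + q(-8))**2 = (-85 + (-8)**2)**2 = (-85 + 64)**2 = (-21)**2 = 441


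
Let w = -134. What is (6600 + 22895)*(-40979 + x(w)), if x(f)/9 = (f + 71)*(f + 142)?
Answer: -1342464925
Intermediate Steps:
x(f) = 9*(71 + f)*(142 + f) (x(f) = 9*((f + 71)*(f + 142)) = 9*((71 + f)*(142 + f)) = 9*(71 + f)*(142 + f))
(6600 + 22895)*(-40979 + x(w)) = (6600 + 22895)*(-40979 + (90738 + 9*(-134)**2 + 1917*(-134))) = 29495*(-40979 + (90738 + 9*17956 - 256878)) = 29495*(-40979 + (90738 + 161604 - 256878)) = 29495*(-40979 - 4536) = 29495*(-45515) = -1342464925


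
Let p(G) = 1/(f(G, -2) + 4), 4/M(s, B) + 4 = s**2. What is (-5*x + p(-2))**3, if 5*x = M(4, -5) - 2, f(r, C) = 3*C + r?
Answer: 4913/1728 ≈ 2.8432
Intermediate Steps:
M(s, B) = 4/(-4 + s**2)
f(r, C) = r + 3*C
p(G) = 1/(-2 + G) (p(G) = 1/((G + 3*(-2)) + 4) = 1/((G - 6) + 4) = 1/((-6 + G) + 4) = 1/(-2 + G))
x = -1/3 (x = (4/(-4 + 4**2) - 2)/5 = (4/(-4 + 16) - 2)/5 = (4/12 - 2)/5 = (4*(1/12) - 2)/5 = (1/3 - 2)/5 = (1/5)*(-5/3) = -1/3 ≈ -0.33333)
(-5*x + p(-2))**3 = (-5*(-1/3) + 1/(-2 - 2))**3 = (5/3 + 1/(-4))**3 = (5/3 - 1/4)**3 = (17/12)**3 = 4913/1728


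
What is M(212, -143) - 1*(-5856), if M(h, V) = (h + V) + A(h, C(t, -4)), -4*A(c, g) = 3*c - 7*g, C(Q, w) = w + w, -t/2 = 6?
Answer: 5752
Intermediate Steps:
t = -12 (t = -2*6 = -12)
C(Q, w) = 2*w
A(c, g) = -3*c/4 + 7*g/4 (A(c, g) = -(3*c - 7*g)/4 = -(-7*g + 3*c)/4 = -3*c/4 + 7*g/4)
M(h, V) = -14 + V + h/4 (M(h, V) = (h + V) + (-3*h/4 + 7*(2*(-4))/4) = (V + h) + (-3*h/4 + (7/4)*(-8)) = (V + h) + (-3*h/4 - 14) = (V + h) + (-14 - 3*h/4) = -14 + V + h/4)
M(212, -143) - 1*(-5856) = (-14 - 143 + (1/4)*212) - 1*(-5856) = (-14 - 143 + 53) + 5856 = -104 + 5856 = 5752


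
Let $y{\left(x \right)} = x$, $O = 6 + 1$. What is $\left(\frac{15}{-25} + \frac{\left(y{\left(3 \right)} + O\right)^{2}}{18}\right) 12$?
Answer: $\frac{892}{15} \approx 59.467$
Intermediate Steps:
$O = 7$
$\left(\frac{15}{-25} + \frac{\left(y{\left(3 \right)} + O\right)^{2}}{18}\right) 12 = \left(\frac{15}{-25} + \frac{\left(3 + 7\right)^{2}}{18}\right) 12 = \left(15 \left(- \frac{1}{25}\right) + 10^{2} \cdot \frac{1}{18}\right) 12 = \left(- \frac{3}{5} + 100 \cdot \frac{1}{18}\right) 12 = \left(- \frac{3}{5} + \frac{50}{9}\right) 12 = \frac{223}{45} \cdot 12 = \frac{892}{15}$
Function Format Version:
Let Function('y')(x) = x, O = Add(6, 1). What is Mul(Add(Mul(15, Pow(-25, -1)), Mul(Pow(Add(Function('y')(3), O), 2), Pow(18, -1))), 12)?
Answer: Rational(892, 15) ≈ 59.467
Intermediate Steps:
O = 7
Mul(Add(Mul(15, Pow(-25, -1)), Mul(Pow(Add(Function('y')(3), O), 2), Pow(18, -1))), 12) = Mul(Add(Mul(15, Pow(-25, -1)), Mul(Pow(Add(3, 7), 2), Pow(18, -1))), 12) = Mul(Add(Mul(15, Rational(-1, 25)), Mul(Pow(10, 2), Rational(1, 18))), 12) = Mul(Add(Rational(-3, 5), Mul(100, Rational(1, 18))), 12) = Mul(Add(Rational(-3, 5), Rational(50, 9)), 12) = Mul(Rational(223, 45), 12) = Rational(892, 15)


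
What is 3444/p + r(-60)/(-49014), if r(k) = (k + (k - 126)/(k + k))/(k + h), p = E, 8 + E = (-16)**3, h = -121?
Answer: -404150833/481597560 ≈ -0.83919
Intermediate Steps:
E = -4104 (E = -8 + (-16)**3 = -8 - 4096 = -4104)
p = -4104
r(k) = (k + (-126 + k)/(2*k))/(-121 + k) (r(k) = (k + (k - 126)/(k + k))/(k - 121) = (k + (-126 + k)/((2*k)))/(-121 + k) = (k + (-126 + k)*(1/(2*k)))/(-121 + k) = (k + (-126 + k)/(2*k))/(-121 + k))
3444/p + r(-60)/(-49014) = 3444/(-4104) + ((-63 + (-60)**2 + (1/2)*(-60))/((-60)*(-121 - 60)))/(-49014) = 3444*(-1/4104) - 1/60*(-63 + 3600 - 30)/(-181)*(-1/49014) = -287/342 - 1/60*(-1/181)*3507*(-1/49014) = -287/342 + (1169/3620)*(-1/49014) = -287/342 - 167/25347240 = -404150833/481597560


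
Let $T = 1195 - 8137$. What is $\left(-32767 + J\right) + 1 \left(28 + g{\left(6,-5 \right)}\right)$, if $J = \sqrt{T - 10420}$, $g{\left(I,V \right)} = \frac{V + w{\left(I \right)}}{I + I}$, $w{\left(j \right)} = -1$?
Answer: $- \frac{65479}{2} + i \sqrt{17362} \approx -32740.0 + 131.76 i$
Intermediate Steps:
$T = -6942$ ($T = 1195 - 8137 = -6942$)
$g{\left(I,V \right)} = \frac{-1 + V}{2 I}$ ($g{\left(I,V \right)} = \frac{V - 1}{I + I} = \frac{-1 + V}{2 I}$)
$J = i \sqrt{17362}$ ($J = \sqrt{-6942 - 10420} = \sqrt{-17362} = i \sqrt{17362} \approx 131.76 i$)
$\left(-32767 + J\right) + 1 \left(28 + g{\left(6,-5 \right)}\right) = \left(-32767 + i \sqrt{17362}\right) + 1 \left(28 + \frac{-1 - 5}{2 \cdot 6}\right) = \left(-32767 + i \sqrt{17362}\right) + 1 \left(28 + \frac{1}{2} \cdot \frac{1}{6} \left(-6\right)\right) = \left(-32767 + i \sqrt{17362}\right) + 1 \left(28 - \frac{1}{2}\right) = \left(-32767 + i \sqrt{17362}\right) + 1 \cdot \frac{55}{2} = \left(-32767 + i \sqrt{17362}\right) + \frac{55}{2} = - \frac{65479}{2} + i \sqrt{17362}$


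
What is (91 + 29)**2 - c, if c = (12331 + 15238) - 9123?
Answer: -4046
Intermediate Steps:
c = 18446 (c = 27569 - 9123 = 18446)
(91 + 29)**2 - c = (91 + 29)**2 - 1*18446 = 120**2 - 18446 = 14400 - 18446 = -4046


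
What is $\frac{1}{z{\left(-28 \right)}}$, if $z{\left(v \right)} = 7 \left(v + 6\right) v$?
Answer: $\frac{1}{4312} \approx 0.00023191$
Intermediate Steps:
$z{\left(v \right)} = v \left(42 + 7 v\right)$ ($z{\left(v \right)} = 7 \left(6 + v\right) v = \left(42 + 7 v\right) v = v \left(42 + 7 v\right)$)
$\frac{1}{z{\left(-28 \right)}} = \frac{1}{7 \left(-28\right) \left(6 - 28\right)} = \frac{1}{7 \left(-28\right) \left(-22\right)} = \frac{1}{4312}$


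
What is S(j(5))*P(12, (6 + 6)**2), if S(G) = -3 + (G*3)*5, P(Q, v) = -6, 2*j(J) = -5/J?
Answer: 63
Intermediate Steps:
j(J) = -5/(2*J) (j(J) = (-5/J)/2 = -5/(2*J))
S(G) = -3 + 15*G (S(G) = -3 + (3*G)*5 = -3 + 15*G)
S(j(5))*P(12, (6 + 6)**2) = (-3 + 15*(-5/2/5))*(-6) = (-3 + 15*(-5/2*1/5))*(-6) = (-3 + 15*(-1/2))*(-6) = (-3 - 15/2)*(-6) = -21/2*(-6) = 63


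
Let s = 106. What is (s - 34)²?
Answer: 5184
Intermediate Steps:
(s - 34)² = (106 - 34)² = 72² = 5184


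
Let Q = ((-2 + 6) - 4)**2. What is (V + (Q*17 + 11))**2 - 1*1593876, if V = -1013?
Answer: -589872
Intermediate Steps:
Q = 0 (Q = (4 - 4)**2 = 0**2 = 0)
(V + (Q*17 + 11))**2 - 1*1593876 = (-1013 + (0*17 + 11))**2 - 1*1593876 = (-1013 + (0 + 11))**2 - 1593876 = (-1013 + 11)**2 - 1593876 = (-1002)**2 - 1593876 = 1004004 - 1593876 = -589872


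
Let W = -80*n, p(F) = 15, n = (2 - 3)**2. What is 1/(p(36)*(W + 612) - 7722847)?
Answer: -1/7714867 ≈ -1.2962e-7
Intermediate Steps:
n = 1 (n = (-1)**2 = 1)
W = -80 (W = -80*1 = -80)
1/(p(36)*(W + 612) - 7722847) = 1/(15*(-80 + 612) - 7722847) = 1/(15*532 - 7722847) = 1/(7980 - 7722847) = 1/(-7714867) = -1/7714867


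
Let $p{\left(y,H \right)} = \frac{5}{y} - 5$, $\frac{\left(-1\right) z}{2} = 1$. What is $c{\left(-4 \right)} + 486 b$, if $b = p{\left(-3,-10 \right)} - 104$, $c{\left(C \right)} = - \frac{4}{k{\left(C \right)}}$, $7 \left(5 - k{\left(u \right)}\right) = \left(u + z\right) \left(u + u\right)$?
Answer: $- \frac{699164}{13} \approx -53782.0$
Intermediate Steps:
$z = -2$ ($z = \left(-2\right) 1 = -2$)
$k{\left(u \right)} = 5 - \frac{2 u \left(-2 + u\right)}{7}$ ($k{\left(u \right)} = 5 - \frac{\left(u - 2\right) \left(u + u\right)}{7} = 5 - \frac{\left(-2 + u\right) 2 u}{7} = 5 - \frac{2 u \left(-2 + u\right)}{7}$)
$p{\left(y,H \right)} = -5 + \frac{5}{y}$ ($p{\left(y,H \right)} = \frac{5}{y} - 5 = -5 + \frac{5}{y}$)
$c{\left(C \right)} = - \frac{4}{5 - \frac{2 C^{2}}{7} + \frac{4 C}{7}}$
$b = - \frac{332}{3}$ ($b = \left(-5 + \frac{5}{-3}\right) - 104 = \left(-5 + 5 \left(- \frac{1}{3}\right)\right) - 104 = \left(-5 - \frac{5}{3}\right) - 104 = - \frac{20}{3} - 104 = - \frac{332}{3} \approx -110.67$)
$c{\left(-4 \right)} + 486 b = \frac{28}{-35 - -16 + 2 \left(-4\right)^{2}} + 486 \left(- \frac{332}{3}\right) = \frac{28}{-35 + 16 + 2 \cdot 16} - 53784 = \frac{28}{-35 + 16 + 32} - 53784 = \frac{28}{13} - 53784 = - \frac{699164}{13}$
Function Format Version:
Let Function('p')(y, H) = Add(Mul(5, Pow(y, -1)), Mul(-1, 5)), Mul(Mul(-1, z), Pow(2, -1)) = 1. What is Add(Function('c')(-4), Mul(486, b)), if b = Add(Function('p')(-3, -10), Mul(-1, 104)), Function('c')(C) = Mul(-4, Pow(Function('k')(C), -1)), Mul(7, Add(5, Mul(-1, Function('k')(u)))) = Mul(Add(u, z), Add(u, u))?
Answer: Rational(-699164, 13) ≈ -53782.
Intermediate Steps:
z = -2 (z = Mul(-2, 1) = -2)
Function('k')(u) = Add(5, Mul(Rational(-2, 7), u, Add(-2, u))) (Function('k')(u) = Add(5, Mul(Rational(-1, 7), Mul(Add(u, -2), Add(u, u)))) = Add(5, Mul(Rational(-1, 7), Mul(Add(-2, u), Mul(2, u)))) = Add(5, Mul(Rational(-1, 7), Mul(2, u, Add(-2, u)))) = Add(5, Mul(Rational(-2, 7), u, Add(-2, u))))
Function('p')(y, H) = Add(-5, Mul(5, Pow(y, -1))) (Function('p')(y, H) = Add(Mul(5, Pow(y, -1)), -5) = Add(-5, Mul(5, Pow(y, -1))))
Function('c')(C) = Mul(-4, Pow(Add(5, Mul(Rational(-2, 7), Pow(C, 2)), Mul(Rational(4, 7), C)), -1))
b = Rational(-332, 3) (b = Add(Add(-5, Mul(5, Pow(-3, -1))), Mul(-1, 104)) = Add(Add(-5, Mul(5, Rational(-1, 3))), -104) = Add(Add(-5, Rational(-5, 3)), -104) = Add(Rational(-20, 3), -104) = Rational(-332, 3) ≈ -110.67)
Add(Function('c')(-4), Mul(486, b)) = Add(Mul(28, Pow(Add(-35, Mul(-4, -4), Mul(2, Pow(-4, 2))), -1)), Mul(486, Rational(-332, 3))) = Add(Mul(28, Pow(Add(-35, 16, Mul(2, 16)), -1)), -53784) = Add(Mul(28, Pow(Add(-35, 16, 32), -1)), -53784) = Add(Mul(28, Pow(13, -1)), -53784) = Add(Mul(28, Rational(1, 13)), -53784) = Add(Rational(28, 13), -53784) = Rational(-699164, 13)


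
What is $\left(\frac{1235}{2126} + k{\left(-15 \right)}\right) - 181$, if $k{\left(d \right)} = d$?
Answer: $- \frac{415461}{2126} \approx -195.42$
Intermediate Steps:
$\left(\frac{1235}{2126} + k{\left(-15 \right)}\right) - 181 = \left(\frac{1235}{2126} - 15\right) - 181 = - \frac{30655}{2126} - 181 = - \frac{415461}{2126}$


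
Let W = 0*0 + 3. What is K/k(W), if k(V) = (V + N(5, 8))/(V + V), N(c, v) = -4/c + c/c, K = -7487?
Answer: -112305/8 ≈ -14038.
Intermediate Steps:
N(c, v) = 1 - 4/c (N(c, v) = -4/c + 1 = 1 - 4/c)
W = 3 (W = 0 + 3 = 3)
k(V) = (⅕ + V)/(2*V) (k(V) = (V + (-4 + 5)/5)/(V + V) = (V + (⅕)*1)/((2*V)) = (V + ⅕)*(1/(2*V)) = (⅕ + V)*(1/(2*V)) = (⅕ + V)/(2*V))
K/k(W) = -7487*30/(1 + 5*3) = -7487*30/(1 + 15) = -7487/((⅒)*(⅓)*16) = -7487/8/15 = -7487*15/8 = -112305/8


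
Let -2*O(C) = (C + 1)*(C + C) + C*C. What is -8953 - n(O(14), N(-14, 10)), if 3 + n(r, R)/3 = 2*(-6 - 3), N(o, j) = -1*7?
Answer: -8890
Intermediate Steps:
O(C) = -C²/2 - C*(1 + C) (O(C) = -((C + 1)*(C + C) + C*C)/2 = -((1 + C)*(2*C) + C²)/2 = -(2*C*(1 + C) + C²)/2 = -(C² + 2*C*(1 + C))/2 = -C²/2 - C*(1 + C))
N(o, j) = -7
n(r, R) = -63 (n(r, R) = -9 + 3*(2*(-6 - 3)) = -9 + 3*(2*(-9)) = -9 + 3*(-18) = -9 - 54 = -63)
-8953 - n(O(14), N(-14, 10)) = -8953 - 1*(-63) = -8953 + 63 = -8890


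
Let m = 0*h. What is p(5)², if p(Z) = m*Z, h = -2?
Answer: 0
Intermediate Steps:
m = 0 (m = 0*(-2) = 0)
p(Z) = 0 (p(Z) = 0*Z = 0)
p(5)² = 0² = 0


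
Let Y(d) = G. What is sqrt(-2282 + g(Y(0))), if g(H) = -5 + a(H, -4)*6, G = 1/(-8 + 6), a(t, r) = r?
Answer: I*sqrt(2311) ≈ 48.073*I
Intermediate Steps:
G = -1/2 (G = 1/(-2) = -1/2 ≈ -0.50000)
Y(d) = -1/2
g(H) = -29 (g(H) = -5 - 4*6 = -5 - 24 = -29)
sqrt(-2282 + g(Y(0))) = sqrt(-2282 - 29) = sqrt(-2311) = I*sqrt(2311)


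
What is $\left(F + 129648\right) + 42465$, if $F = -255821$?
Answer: $-83708$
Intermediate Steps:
$\left(F + 129648\right) + 42465 = \left(-255821 + 129648\right) + 42465 = -126173 + 42465 = -83708$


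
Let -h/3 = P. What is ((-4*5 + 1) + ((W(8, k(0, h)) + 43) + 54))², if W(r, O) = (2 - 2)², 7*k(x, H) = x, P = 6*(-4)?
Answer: 6084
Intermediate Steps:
P = -24
h = 72 (h = -3*(-24) = 72)
k(x, H) = x/7
W(r, O) = 0 (W(r, O) = 0² = 0)
((-4*5 + 1) + ((W(8, k(0, h)) + 43) + 54))² = ((-4*5 + 1) + ((0 + 43) + 54))² = ((-20 + 1) + (43 + 54))² = (-19 + 97)² = 78² = 6084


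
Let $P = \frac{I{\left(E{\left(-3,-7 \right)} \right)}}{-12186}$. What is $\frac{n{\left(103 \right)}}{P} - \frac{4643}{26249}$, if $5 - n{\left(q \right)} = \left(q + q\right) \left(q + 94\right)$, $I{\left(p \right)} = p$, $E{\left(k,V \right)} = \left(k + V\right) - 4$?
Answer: $- \frac{6489688898090}{183743} \approx -3.5319 \cdot 10^{7}$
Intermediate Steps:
$E{\left(k,V \right)} = -4 + V + k$ ($E{\left(k,V \right)} = \left(V + k\right) - 4 = -4 + V + k$)
$P = \frac{7}{6093}$ ($P = \frac{-4 - 7 - 3}{-12186} = \left(-14\right) \left(- \frac{1}{12186}\right) = \frac{7}{6093} \approx 0.0011489$)
$n{\left(q \right)} = 5 - 2 q \left(94 + q\right)$ ($n{\left(q \right)} = 5 - \left(q + q\right) \left(q + 94\right) = 5 - 2 q \left(94 + q\right)$)
$\frac{n{\left(103 \right)}}{P} - \frac{4643}{26249} = \frac{5 - 19364 - 2 \cdot 103^{2}}{\frac{7}{6093}} - \frac{4643}{26249} = \left(5 - 19364 - 21218\right) \frac{6093}{7} - \frac{4643}{26249} = \left(-40577\right) \frac{6093}{7} - \frac{4643}{26249} = - \frac{247235661}{7} - \frac{4643}{26249} = - \frac{6489688898090}{183743}$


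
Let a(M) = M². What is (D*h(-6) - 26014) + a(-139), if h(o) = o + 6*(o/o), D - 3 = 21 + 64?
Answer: -6693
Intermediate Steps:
D = 88 (D = 3 + (21 + 64) = 3 + 85 = 88)
h(o) = 6 + o (h(o) = o + 6*1 = o + 6 = 6 + o)
(D*h(-6) - 26014) + a(-139) = (88*(6 - 6) - 26014) + (-139)² = (88*0 - 26014) + 19321 = (0 - 26014) + 19321 = -26014 + 19321 = -6693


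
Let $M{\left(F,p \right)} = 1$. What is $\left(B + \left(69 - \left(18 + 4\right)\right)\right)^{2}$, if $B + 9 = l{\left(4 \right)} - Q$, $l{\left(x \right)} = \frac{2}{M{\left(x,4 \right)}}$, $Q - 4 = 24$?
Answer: $144$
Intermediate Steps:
$Q = 28$ ($Q = 4 + 24 = 28$)
$l{\left(x \right)} = 2$ ($l{\left(x \right)} = \frac{2}{1} = 2 \cdot 1 = 2$)
$B = -35$ ($B = -9 + \left(2 - 28\right) = -9 - 26 = -35$)
$\left(B + \left(69 - \left(18 + 4\right)\right)\right)^{2} = \left(-35 + \left(69 - \left(18 + 4\right)\right)\right)^{2} = \left(-35 + \left(69 - 22\right)\right)^{2} = \left(-35 + 47\right)^{2} = 12^{2} = 144$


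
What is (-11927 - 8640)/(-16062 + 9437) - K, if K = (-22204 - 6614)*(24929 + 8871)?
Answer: 6453070670567/6625 ≈ 9.7405e+8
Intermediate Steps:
K = -974048400 (K = -28818*33800 = -974048400)
(-11927 - 8640)/(-16062 + 9437) - K = (-11927 - 8640)/(-16062 + 9437) - 1*(-974048400) = -20567/(-6625) + 974048400 = -20567*(-1/6625) + 974048400 = 20567/6625 + 974048400 = 6453070670567/6625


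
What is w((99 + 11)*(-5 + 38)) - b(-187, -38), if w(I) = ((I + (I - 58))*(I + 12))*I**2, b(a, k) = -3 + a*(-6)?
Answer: 345625923098481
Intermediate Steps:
b(a, k) = -3 - 6*a
w(I) = I**2*(-58 + 2*I)*(12 + I) (w(I) = ((I + (-58 + I))*(12 + I))*I**2 = ((-58 + 2*I)*(12 + I))*I**2 = I**2*(-58 + 2*I)*(12 + I))
w((99 + 11)*(-5 + 38)) - b(-187, -38) = 2*((99 + 11)*(-5 + 38))**2*(-348 + ((99 + 11)*(-5 + 38))**2 - 17*(99 + 11)*(-5 + 38)) - (-3 - 6*(-187)) = 2*(110*33)**2*(-348 + (110*33)**2 - 1870*33) - (-3 + 1122) = 2*3630**2*(-348 + 3630**2 - 17*3630) - 1*1119 = 2*13176900*(-348 + 13176900 - 61710) - 1119 = 2*13176900*13114842 - 1119 = 345625923099600 - 1119 = 345625923098481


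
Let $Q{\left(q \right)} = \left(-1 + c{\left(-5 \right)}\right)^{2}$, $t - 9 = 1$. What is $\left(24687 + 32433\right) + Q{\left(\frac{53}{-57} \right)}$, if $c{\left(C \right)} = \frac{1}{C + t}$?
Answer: $\frac{1428016}{25} \approx 57121.0$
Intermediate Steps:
$t = 10$ ($t = 9 + 1 = 10$)
$c{\left(C \right)} = \frac{1}{10 + C}$ ($c{\left(C \right)} = \frac{1}{C + 10} = \frac{1}{10 + C}$)
$Q{\left(q \right)} = \frac{16}{25}$ ($Q{\left(q \right)} = \left(-1 + \frac{1}{10 - 5}\right)^{2} = \left(-1 + \frac{1}{5}\right)^{2} = \left(- \frac{4}{5}\right)^{2} = \frac{16}{25}$)
$\left(24687 + 32433\right) + Q{\left(\frac{53}{-57} \right)} = \left(24687 + 32433\right) + \frac{16}{25} = 57120 + \frac{16}{25} = \frac{1428016}{25}$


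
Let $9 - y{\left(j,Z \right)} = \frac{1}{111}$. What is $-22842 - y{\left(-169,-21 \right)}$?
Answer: $- \frac{2536460}{111} \approx -22851.0$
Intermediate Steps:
$y{\left(j,Z \right)} = \frac{998}{111}$ ($y{\left(j,Z \right)} = 9 - \frac{1}{111} = \frac{998}{111}$)
$-22842 - y{\left(-169,-21 \right)} = -22842 - \frac{998}{111} = - \frac{2536460}{111}$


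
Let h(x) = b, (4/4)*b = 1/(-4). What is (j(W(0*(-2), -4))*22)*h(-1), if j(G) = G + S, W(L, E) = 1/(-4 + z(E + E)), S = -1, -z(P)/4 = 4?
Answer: 231/40 ≈ 5.7750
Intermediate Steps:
z(P) = -16 (z(P) = -4*4 = -16)
b = -1/4 (b = 1/(-4) = -1/4 ≈ -0.25000)
h(x) = -1/4
W(L, E) = -1/20 (W(L, E) = 1/(-4 - 16) = 1/(-20) = -1/20)
j(G) = -1 + G (j(G) = G - 1 = -1 + G)
(j(W(0*(-2), -4))*22)*h(-1) = ((-1 - 1/20)*22)*(-1/4) = -21/20*22*(-1/4) = -231/10*(-1/4) = 231/40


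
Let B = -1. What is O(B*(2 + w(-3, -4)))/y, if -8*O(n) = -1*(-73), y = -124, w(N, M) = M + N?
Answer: 73/992 ≈ 0.073589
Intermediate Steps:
O(n) = -73/8 (O(n) = -(-1)*(-73)/8 = -⅛*73 = -73/8)
O(B*(2 + w(-3, -4)))/y = -73/8/(-124) = -73/8*(-1/124) = 73/992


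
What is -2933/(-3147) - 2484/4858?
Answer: 3215683/7644063 ≈ 0.42068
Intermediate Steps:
-2933/(-3147) - 2484/4858 = -2933*(-1/3147) - 2484*1/4858 = 2933/3147 - 1242/2429 = 3215683/7644063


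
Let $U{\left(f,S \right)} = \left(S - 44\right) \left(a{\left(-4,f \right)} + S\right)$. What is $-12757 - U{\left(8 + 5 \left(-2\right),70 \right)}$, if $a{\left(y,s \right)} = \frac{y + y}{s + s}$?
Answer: $-14629$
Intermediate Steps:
$a{\left(y,s \right)} = \frac{y}{s}$ ($a{\left(y,s \right)} = \frac{2 y}{2 s} = 2 y \frac{1}{2 s} = \frac{y}{s}$)
$U{\left(f,S \right)} = \left(-44 + S\right) \left(S - \frac{4}{f}\right)$ ($U{\left(f,S \right)} = \left(S - 44\right) \left(- \frac{4}{f} + S\right) = \left(-44 + S\right) \left(S - \frac{4}{f}\right)$)
$-12757 - U{\left(8 + 5 \left(-2\right),70 \right)} = -12757 - \frac{176 - 280 + 70 \left(8 + 5 \left(-2\right)\right) \left(-44 + 70\right)}{8 + 5 \left(-2\right)} = -12757 - \frac{176 - 280 + 70 \left(8 - 10\right) 26}{8 - 10} = -12757 - \frac{176 - 280 + 70 \left(-2\right) 26}{-2} = -12757 - - \frac{176 - 280 - 3640}{2} = -12757 - \left(- \frac{1}{2}\right) \left(-3744\right) = -12757 - 1872 = -14629$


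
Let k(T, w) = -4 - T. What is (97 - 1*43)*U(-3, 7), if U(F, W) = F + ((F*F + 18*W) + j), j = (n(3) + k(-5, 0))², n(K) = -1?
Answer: 7128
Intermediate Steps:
j = 0 (j = (-1 + (-4 - 1*(-5)))² = (-1 + (-4 + 5))² = (-1 + 1)² = 0² = 0)
U(F, W) = F + F² + 18*W (U(F, W) = F + ((F*F + 18*W) + 0) = F + ((F² + 18*W) + 0) = F + (F² + 18*W) = F + F² + 18*W)
(97 - 1*43)*U(-3, 7) = (97 - 1*43)*(-3 + (-3)² + 18*7) = (97 - 43)*(-3 + 9 + 126) = 54*132 = 7128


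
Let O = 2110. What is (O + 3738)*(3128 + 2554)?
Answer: 33228336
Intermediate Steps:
(O + 3738)*(3128 + 2554) = (2110 + 3738)*(3128 + 2554) = 5848*5682 = 33228336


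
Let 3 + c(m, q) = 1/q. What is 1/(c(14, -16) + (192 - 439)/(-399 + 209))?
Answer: -80/141 ≈ -0.56738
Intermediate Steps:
c(m, q) = -3 + 1/q
1/(c(14, -16) + (192 - 439)/(-399 + 209)) = 1/((-3 + 1/(-16)) + (192 - 439)/(-399 + 209)) = 1/((-3 - 1/16) - 247/(-190)) = 1/(-49/16 - 247*(-1/190)) = 1/(-49/16 + 13/10) = 1/(-141/80) = -80/141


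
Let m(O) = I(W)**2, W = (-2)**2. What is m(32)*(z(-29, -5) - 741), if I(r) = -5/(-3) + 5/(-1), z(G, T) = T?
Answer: -74600/9 ≈ -8288.9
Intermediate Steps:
W = 4
I(r) = -10/3 (I(r) = -5*(-1/3) + 5*(-1) = 5/3 - 5 = -10/3)
m(O) = 100/9 (m(O) = (-10/3)**2 = 100/9)
m(32)*(z(-29, -5) - 741) = 100*(-5 - 741)/9 = (100/9)*(-746) = -74600/9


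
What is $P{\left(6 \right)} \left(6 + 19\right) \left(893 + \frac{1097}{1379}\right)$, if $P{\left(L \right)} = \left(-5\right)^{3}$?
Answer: $- \frac{3851700000}{1379} \approx -2.7931 \cdot 10^{6}$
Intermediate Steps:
$P{\left(L \right)} = -125$
$P{\left(6 \right)} \left(6 + 19\right) \left(893 + \frac{1097}{1379}\right) = - 125 \left(6 + 19\right) \left(893 + \frac{1097}{1379}\right) = \left(-125\right) 25 \left(893 + 1097 \cdot \frac{1}{1379}\right) = - 3125 \left(893 + \frac{1097}{1379}\right) = \left(-3125\right) \frac{1232544}{1379} = - \frac{3851700000}{1379}$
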